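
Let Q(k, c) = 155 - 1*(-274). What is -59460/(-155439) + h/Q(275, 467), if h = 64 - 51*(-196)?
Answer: 176580520/7409259 ≈ 23.832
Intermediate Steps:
Q(k, c) = 429 (Q(k, c) = 155 + 274 = 429)
h = 10060 (h = 64 + 9996 = 10060)
-59460/(-155439) + h/Q(275, 467) = -59460/(-155439) + 10060/429 = -59460*(-1/155439) + 10060*(1/429) = 19820/51813 + 10060/429 = 176580520/7409259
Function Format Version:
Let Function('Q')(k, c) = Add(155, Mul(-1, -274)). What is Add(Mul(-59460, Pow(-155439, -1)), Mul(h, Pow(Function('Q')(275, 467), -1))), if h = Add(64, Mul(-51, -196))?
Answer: Rational(176580520, 7409259) ≈ 23.832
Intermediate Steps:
Function('Q')(k, c) = 429 (Function('Q')(k, c) = Add(155, 274) = 429)
h = 10060 (h = Add(64, 9996) = 10060)
Add(Mul(-59460, Pow(-155439, -1)), Mul(h, Pow(Function('Q')(275, 467), -1))) = Add(Mul(-59460, Pow(-155439, -1)), Mul(10060, Pow(429, -1))) = Add(Mul(-59460, Rational(-1, 155439)), Mul(10060, Rational(1, 429))) = Add(Rational(19820, 51813), Rational(10060, 429)) = Rational(176580520, 7409259)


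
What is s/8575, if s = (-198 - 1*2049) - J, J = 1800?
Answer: -4047/8575 ≈ -0.47195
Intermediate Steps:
s = -4047 (s = (-198 - 1*2049) - 1*1800 = (-198 - 2049) - 1800 = -2247 - 1800 = -4047)
s/8575 = -4047/8575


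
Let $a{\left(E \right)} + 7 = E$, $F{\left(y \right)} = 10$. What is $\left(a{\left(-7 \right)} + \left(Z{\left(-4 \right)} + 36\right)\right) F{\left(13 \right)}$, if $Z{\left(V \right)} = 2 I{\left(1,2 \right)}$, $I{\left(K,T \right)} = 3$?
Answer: $280$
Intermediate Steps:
$Z{\left(V \right)} = 6$ ($Z{\left(V \right)} = 2 \cdot 3 = 6$)
$a{\left(E \right)} = -7 + E$
$\left(a{\left(-7 \right)} + \left(Z{\left(-4 \right)} + 36\right)\right) F{\left(13 \right)} = \left(\left(-7 - 7\right) + \left(6 + 36\right)\right) 10 = \left(-14 + 42\right) 10 = 28 \cdot 10 = 280$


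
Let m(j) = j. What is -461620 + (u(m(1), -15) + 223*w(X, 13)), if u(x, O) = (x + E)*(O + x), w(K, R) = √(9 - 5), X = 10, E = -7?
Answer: -461090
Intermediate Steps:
w(K, R) = 2 (w(K, R) = √4 = 2)
u(x, O) = (-7 + x)*(O + x) (u(x, O) = (x - 7)*(O + x) = (-7 + x)*(O + x))
-461620 + (u(m(1), -15) + 223*w(X, 13)) = -461620 + ((1² - 7*(-15) - 7*1 - 15*1) + 223*2) = -461620 + ((1 + 105 - 7 - 15) + 446) = -461620 + (84 + 446) = -461620 + 530 = -461090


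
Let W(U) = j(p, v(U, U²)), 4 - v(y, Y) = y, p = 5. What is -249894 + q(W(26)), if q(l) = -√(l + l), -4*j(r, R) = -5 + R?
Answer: -249894 - 3*√6/2 ≈ -2.4990e+5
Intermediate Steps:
v(y, Y) = 4 - y
j(r, R) = 5/4 - R/4 (j(r, R) = -(-5 + R)/4 = 5/4 - R/4)
W(U) = ¼ + U/4 (W(U) = 5/4 - (4 - U)/4 = 5/4 + (-1 + U/4) = ¼ + U/4)
q(l) = -√2*√l (q(l) = -√(2*l) = -√2*√l)
-249894 + q(W(26)) = -249894 - √2*√(¼ + (¼)*26) = -249894 - √2*√(¼ + 13/2) = -249894 - √2*√(27/4) = -249894 - √2*3*√3/2 = -249894 - 3*√6/2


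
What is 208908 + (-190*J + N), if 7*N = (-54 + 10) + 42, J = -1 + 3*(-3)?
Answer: 1475654/7 ≈ 2.1081e+5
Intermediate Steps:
J = -10 (J = -1 - 9 = -10)
N = -2/7 (N = ((-54 + 10) + 42)/7 = (-44 + 42)/7 = (⅐)*(-2) = -2/7 ≈ -0.28571)
208908 + (-190*J + N) = 208908 + (-190*(-10) - 2/7) = 208908 + (1900 - 2/7) = 208908 + 13298/7 = 1475654/7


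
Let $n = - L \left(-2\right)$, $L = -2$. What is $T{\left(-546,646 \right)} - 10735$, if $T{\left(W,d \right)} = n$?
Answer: $-10739$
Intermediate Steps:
$n = -4$ ($n = \left(-1\right) \left(-2\right) \left(-2\right) = 2 \left(-2\right) = -4$)
$T{\left(W,d \right)} = -4$
$T{\left(-546,646 \right)} - 10735 = -4 - 10735 = -10739$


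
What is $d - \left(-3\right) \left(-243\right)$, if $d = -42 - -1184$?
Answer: $413$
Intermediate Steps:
$d = 1142$ ($d = -42 + 1184 = 1142$)
$d - \left(-3\right) \left(-243\right) = 1142 - \left(-3\right) \left(-243\right) = 1142 - 729 = 413$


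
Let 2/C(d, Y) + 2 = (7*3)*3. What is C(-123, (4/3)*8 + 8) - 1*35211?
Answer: -2147869/61 ≈ -35211.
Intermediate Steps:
C(d, Y) = 2/61 (C(d, Y) = 2/(-2 + (7*3)*3) = 2/(-2 + 21*3) = 2/(-2 + 63) = 2/61)
C(-123, (4/3)*8 + 8) - 1*35211 = 2/61 - 1*35211 = 2/61 - 35211 = -2147869/61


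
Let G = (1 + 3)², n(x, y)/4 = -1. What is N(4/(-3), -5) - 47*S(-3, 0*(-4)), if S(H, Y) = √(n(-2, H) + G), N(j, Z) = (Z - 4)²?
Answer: 81 - 94*√3 ≈ -81.813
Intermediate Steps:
n(x, y) = -4 (n(x, y) = 4*(-1) = -4)
G = 16 (G = 4² = 16)
N(j, Z) = (-4 + Z)²
S(H, Y) = 2*√3 (S(H, Y) = √(-4 + 16) = √12 = 2*√3)
N(4/(-3), -5) - 47*S(-3, 0*(-4)) = (-4 - 5)² - 94*√3 = (-9)² - 94*√3 = 81 - 94*√3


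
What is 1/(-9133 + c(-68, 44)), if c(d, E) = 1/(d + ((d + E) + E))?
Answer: -48/438385 ≈ -0.00010949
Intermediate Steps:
c(d, E) = 1/(2*E + 2*d) (c(d, E) = 1/(d + ((E + d) + E)) = 1/(d + (d + 2*E)) = 1/(2*E + 2*d))
1/(-9133 + c(-68, 44)) = 1/(-9133 + 1/(2*(44 - 68))) = 1/(-9133 + (1/2)/(-24)) = 1/(-9133 + (1/2)*(-1/24)) = 1/(-9133 - 1/48) = 1/(-438385/48) = -48/438385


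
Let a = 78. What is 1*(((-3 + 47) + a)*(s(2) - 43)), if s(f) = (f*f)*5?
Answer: -2806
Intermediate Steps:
s(f) = 5*f² (s(f) = f²*5 = 5*f²)
1*(((-3 + 47) + a)*(s(2) - 43)) = 1*(((-3 + 47) + 78)*(5*2² - 43)) = 1*((44 + 78)*(5*4 - 43)) = 1*(122*(20 - 43)) = 1*(122*(-23)) = 1*(-2806) = -2806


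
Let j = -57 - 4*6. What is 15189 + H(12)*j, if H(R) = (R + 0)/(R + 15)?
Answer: 15153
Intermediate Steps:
H(R) = R/(15 + R)
j = -81 (j = -57 - 1*24 = -57 - 24 = -81)
15189 + H(12)*j = 15189 + (12/(15 + 12))*(-81) = 15189 + (12/27)*(-81) = 15189 + (12*(1/27))*(-81) = 15189 + (4/9)*(-81) = 15189 - 36 = 15153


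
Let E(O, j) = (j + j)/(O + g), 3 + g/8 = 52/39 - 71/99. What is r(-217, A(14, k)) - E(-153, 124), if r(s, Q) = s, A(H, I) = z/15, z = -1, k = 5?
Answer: -3672043/17035 ≈ -215.56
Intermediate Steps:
g = -1888/99 (g = -24 + 8*(52/39 - 71/99) = -24 + 8*(52*(1/39) - 71*1/99) = -24 + 8*(4/3 - 71/99) = -24 + 8*(61/99) = -24 + 488/99 = -1888/99 ≈ -19.071)
A(H, I) = -1/15
E(O, j) = 2*j/(-1888/99 + O) (E(O, j) = (j + j)/(O - 1888/99) = (2*j)/(-1888/99 + O) = 2*j/(-1888/99 + O))
r(-217, A(14, k)) - E(-153, 124) = -217 - 198*124/(-1888 + 99*(-153)) = -217 - 198*124/(-1888 - 15147) = -217 - 198*124/(-17035) = -217 - 198*124*(-1)/17035 = -217 - 1*(-24552/17035) = -217 + 24552/17035 = -3672043/17035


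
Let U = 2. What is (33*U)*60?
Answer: 3960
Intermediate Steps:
(33*U)*60 = (33*2)*60 = 66*60 = 3960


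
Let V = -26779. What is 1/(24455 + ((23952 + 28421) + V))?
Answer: 1/50049 ≈ 1.9980e-5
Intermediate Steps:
1/(24455 + ((23952 + 28421) + V)) = 1/(24455 + ((23952 + 28421) - 26779)) = 1/(24455 + (52373 - 26779)) = 1/(24455 + 25594) = 1/50049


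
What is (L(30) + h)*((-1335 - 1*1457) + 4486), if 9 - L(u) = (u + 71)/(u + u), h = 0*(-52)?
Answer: 371833/30 ≈ 12394.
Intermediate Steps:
h = 0
L(u) = 9 - (71 + u)/(2*u) (L(u) = 9 - (u + 71)/(u + u) = 9 - (71 + u)/(2*u))
(L(30) + h)*((-1335 - 1*1457) + 4486) = ((1/2)*(-71 + 17*30)/30 + 0)*((-1335 - 1*1457) + 4486) = ((1/2)*(1/30)*(-71 + 510) + 0)*((-1335 - 1457) + 4486) = ((1/2)*(1/30)*439 + 0)*(-2792 + 4486) = (439/60 + 0)*1694 = (439/60)*1694 = 371833/30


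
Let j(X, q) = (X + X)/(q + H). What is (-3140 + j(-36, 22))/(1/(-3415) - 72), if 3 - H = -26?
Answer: 182374660/4179977 ≈ 43.631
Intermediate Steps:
H = 29 (H = 3 - 1*(-26) = 3 + 26 = 29)
j(X, q) = 2*X/(29 + q) (j(X, q) = (X + X)/(q + 29) = (2*X)/(29 + q) = 2*X/(29 + q))
(-3140 + j(-36, 22))/(1/(-3415) - 72) = (-3140 + 2*(-36)/(29 + 22))/(1/(-3415) - 72) = (-3140 + 2*(-36)/51)/(-1/3415 - 72) = (-3140 + 2*(-36)*(1/51))/(-245881/3415) = (-3140 - 24/17)*(-3415/245881) = -53404/17*(-3415/245881) = 182374660/4179977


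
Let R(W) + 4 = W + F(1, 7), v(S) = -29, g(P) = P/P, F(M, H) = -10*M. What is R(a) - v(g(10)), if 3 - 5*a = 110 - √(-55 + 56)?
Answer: -31/5 ≈ -6.2000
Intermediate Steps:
g(P) = 1
a = -106/5 (a = ⅗ - (110 - √(-55 + 56))/5 = ⅗ - (110 - √1)/5 = ⅗ - (110 - 1*1)/5 = ⅗ - (110 - 1)/5 = ⅗ - ⅕*109 = ⅗ - 109/5 = -106/5 ≈ -21.200)
R(W) = -14 + W (R(W) = -4 + (W - 10*1) = -4 + (W - 10) = -4 + (-10 + W) = -14 + W)
R(a) - v(g(10)) = (-14 - 106/5) - 1*(-29) = -176/5 + 29 = -31/5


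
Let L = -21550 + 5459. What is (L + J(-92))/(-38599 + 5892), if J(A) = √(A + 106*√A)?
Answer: 16091/32707 - 2*√(-23 + 53*I*√23)/32707 ≈ 0.49132 - 0.00072122*I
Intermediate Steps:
L = -16091
(L + J(-92))/(-38599 + 5892) = (-16091 + √(-92 + 106*√(-92)))/(-38599 + 5892) = (-16091 + √(-92 + 106*(2*I*√23)))/(-32707) = (-16091 + √(-92 + 212*I*√23))*(-1/32707) = 16091/32707 - √(-92 + 212*I*√23)/32707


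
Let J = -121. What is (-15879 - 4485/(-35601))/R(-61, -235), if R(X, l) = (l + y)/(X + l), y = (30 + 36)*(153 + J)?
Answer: 55776641008/22274359 ≈ 2504.1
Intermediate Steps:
y = 2112 (y = (30 + 36)*(153 - 121) = 66*32 = 2112)
R(X, l) = (2112 + l)/(X + l) (R(X, l) = (l + 2112)/(X + l) = (2112 + l)/(X + l))
(-15879 - 4485/(-35601))/R(-61, -235) = (-15879 - 4485/(-35601))/(((2112 - 235)/(-61 - 235))) = (-15879 - 4485*(-1)/35601)/((1877/(-296))) = (-15879 - 1*(-1495/11867))/((-1/296*1877)) = (-15879 + 1495/11867)/(-1877/296) = -188434598/11867*(-296/1877) = 55776641008/22274359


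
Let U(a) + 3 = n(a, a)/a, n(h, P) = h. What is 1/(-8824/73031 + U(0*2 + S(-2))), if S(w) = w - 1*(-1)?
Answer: -73031/154886 ≈ -0.47151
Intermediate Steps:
S(w) = 1 + w (S(w) = w + 1 = 1 + w)
U(a) = -2 (U(a) = -3 + a/a = -3 + 1 = -2)
1/(-8824/73031 + U(0*2 + S(-2))) = 1/(-8824/73031 - 2) = 1/(-154886/73031) = -73031/154886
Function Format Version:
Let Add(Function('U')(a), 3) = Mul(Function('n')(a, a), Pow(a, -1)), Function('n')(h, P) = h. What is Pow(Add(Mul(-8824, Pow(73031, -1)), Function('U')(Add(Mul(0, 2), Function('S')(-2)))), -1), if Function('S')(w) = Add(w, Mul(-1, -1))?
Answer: Rational(-73031, 154886) ≈ -0.47151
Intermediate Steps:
Function('S')(w) = Add(1, w) (Function('S')(w) = Add(w, 1) = Add(1, w))
Function('U')(a) = -2 (Function('U')(a) = Add(-3, Mul(a, Pow(a, -1))) = Add(-3, 1) = -2)
Pow(Add(Mul(-8824, Pow(73031, -1)), Function('U')(Add(Mul(0, 2), Function('S')(-2)))), -1) = Pow(Add(Mul(-8824, Pow(73031, -1)), -2), -1) = Pow(Add(Mul(-8824, Rational(1, 73031)), -2), -1) = Pow(Add(Rational(-8824, 73031), -2), -1) = Pow(Rational(-154886, 73031), -1) = Rational(-73031, 154886)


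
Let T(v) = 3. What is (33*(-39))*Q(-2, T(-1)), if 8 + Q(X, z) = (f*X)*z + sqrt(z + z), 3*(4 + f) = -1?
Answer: -23166 - 1287*sqrt(6) ≈ -26319.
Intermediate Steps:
f = -13/3 (f = -4 + (1/3)*(-1) = -4 - 1/3 = -13/3 ≈ -4.3333)
Q(X, z) = -8 + sqrt(2)*sqrt(z) - 13*X*z/3 (Q(X, z) = -8 + ((-13*X/3)*z + sqrt(z + z)) = -8 + (-13*X*z/3 + sqrt(2*z)) = -8 + (-13*X*z/3 + sqrt(2)*sqrt(z)) = -8 + (sqrt(2)*sqrt(z) - 13*X*z/3) = -8 + sqrt(2)*sqrt(z) - 13*X*z/3)
(33*(-39))*Q(-2, T(-1)) = (33*(-39))*(-8 + sqrt(2)*sqrt(3) - 13/3*(-2)*3) = -1287*(-8 + sqrt(6) + 26) = -1287*(18 + sqrt(6)) = -23166 - 1287*sqrt(6)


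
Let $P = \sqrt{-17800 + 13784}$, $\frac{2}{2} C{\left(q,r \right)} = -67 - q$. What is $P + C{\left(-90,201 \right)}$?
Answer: $23 + 4 i \sqrt{251} \approx 23.0 + 63.372 i$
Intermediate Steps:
$C{\left(q,r \right)} = -67 - q$
$P = 4 i \sqrt{251}$ ($P = \sqrt{-4016} = 4 i \sqrt{251} \approx 63.372 i$)
$P + C{\left(-90,201 \right)} = 4 i \sqrt{251} - -23 = 4 i \sqrt{251} + \left(-67 + 90\right) = 4 i \sqrt{251} + 23 = 23 + 4 i \sqrt{251}$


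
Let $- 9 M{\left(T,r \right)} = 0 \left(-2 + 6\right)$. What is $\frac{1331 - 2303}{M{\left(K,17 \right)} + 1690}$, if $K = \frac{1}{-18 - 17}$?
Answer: $- \frac{486}{845} \approx -0.57515$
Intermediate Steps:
$K = - \frac{1}{35}$ ($K = \frac{1}{-35} = - \frac{1}{35} \approx -0.028571$)
$M{\left(T,r \right)} = 0$ ($M{\left(T,r \right)} = - \frac{0 \left(-2 + 6\right)}{9} = - \frac{0 \cdot 4}{9} = \left(- \frac{1}{9}\right) 0 = 0$)
$\frac{1331 - 2303}{M{\left(K,17 \right)} + 1690} = \frac{1331 - 2303}{0 + 1690} = \frac{1331 - 2303}{1690} = \left(-972\right) \frac{1}{1690} = - \frac{486}{845}$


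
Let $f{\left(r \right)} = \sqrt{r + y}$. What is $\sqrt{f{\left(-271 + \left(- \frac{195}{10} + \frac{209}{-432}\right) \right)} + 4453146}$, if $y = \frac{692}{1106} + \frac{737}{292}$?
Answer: $\frac{\sqrt{261255485330370216 + 40369 i \sqrt{607915612530807}}}{242214} \approx 2110.2 + 0.0040198 i$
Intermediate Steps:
$y = \frac{508593}{161476}$ ($y = 692 \cdot \frac{1}{1106} + 737 \cdot \frac{1}{292} = \frac{346}{553} + \frac{737}{292} = \frac{508593}{161476} \approx 3.1497$)
$f{\left(r \right)} = \sqrt{\frac{508593}{161476} + r}$ ($f{\left(r \right)} = \sqrt{r + \frac{508593}{161476}} = \sqrt{\frac{508593}{161476} + r}$)
$\sqrt{f{\left(-271 + \left(- \frac{195}{10} + \frac{209}{-432}\right) \right)} + 4453146} = \sqrt{\frac{\sqrt{20531390817 + 6518624644 \left(-271 + \left(- \frac{195}{10} + \frac{209}{-432}\right)\right)}}{80738} + 4453146} = \sqrt{\frac{\sqrt{20531390817 + 6518624644 \left(-271 + \left(\left(-195\right) \frac{1}{10} + 209 \left(- \frac{1}{432}\right)\right)\right)}}{80738} + 4453146} = \sqrt{\frac{\sqrt{20531390817 + 6518624644 \left(-271 - \frac{8633}{432}\right)}}{80738} + 4453146} = \sqrt{\frac{\sqrt{20531390817 + 6518624644 \left(- \frac{125705}{432}\right)}}{80738} + 4453146} = \sqrt{\frac{\sqrt{20531390817 - \frac{204855927718505}{108}}}{80738} + 4453146} = \sqrt{\frac{\sqrt{- \frac{202638537510269}{108}}}{80738} + 4453146} = \sqrt{\frac{\frac{1}{18} i \sqrt{607915612530807}}{80738} + 4453146} = \sqrt{\frac{i \sqrt{607915612530807}}{1453284} + 4453146} = \sqrt{4453146 + \frac{i \sqrt{607915612530807}}{1453284}}$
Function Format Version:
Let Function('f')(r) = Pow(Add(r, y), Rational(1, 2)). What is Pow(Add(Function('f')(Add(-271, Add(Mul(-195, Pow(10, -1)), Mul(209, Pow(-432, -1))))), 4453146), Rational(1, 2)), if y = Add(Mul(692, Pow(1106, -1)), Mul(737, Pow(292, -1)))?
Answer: Mul(Rational(1, 242214), Pow(Add(261255485330370216, Mul(40369, I, Pow(607915612530807, Rational(1, 2)))), Rational(1, 2))) ≈ Add(2110.2, Mul(0.0040198, I))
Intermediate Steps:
y = Rational(508593, 161476) (y = Add(Mul(692, Rational(1, 1106)), Mul(737, Rational(1, 292))) = Add(Rational(346, 553), Rational(737, 292)) = Rational(508593, 161476) ≈ 3.1497)
Function('f')(r) = Pow(Add(Rational(508593, 161476), r), Rational(1, 2)) (Function('f')(r) = Pow(Add(r, Rational(508593, 161476)), Rational(1, 2)) = Pow(Add(Rational(508593, 161476), r), Rational(1, 2)))
Pow(Add(Function('f')(Add(-271, Add(Mul(-195, Pow(10, -1)), Mul(209, Pow(-432, -1))))), 4453146), Rational(1, 2)) = Pow(Add(Mul(Rational(1, 80738), Pow(Add(20531390817, Mul(6518624644, Add(-271, Add(Mul(-195, Pow(10, -1)), Mul(209, Pow(-432, -1)))))), Rational(1, 2))), 4453146), Rational(1, 2)) = Pow(Add(Mul(Rational(1, 80738), Pow(Add(20531390817, Mul(6518624644, Add(-271, Add(Mul(-195, Rational(1, 10)), Mul(209, Rational(-1, 432)))))), Rational(1, 2))), 4453146), Rational(1, 2)) = Pow(Add(Mul(Rational(1, 80738), Pow(Add(20531390817, Mul(6518624644, Add(-271, Add(Rational(-39, 2), Rational(-209, 432))))), Rational(1, 2))), 4453146), Rational(1, 2)) = Pow(Add(Mul(Rational(1, 80738), Pow(Add(20531390817, Mul(6518624644, Add(-271, Rational(-8633, 432)))), Rational(1, 2))), 4453146), Rational(1, 2)) = Pow(Add(Mul(Rational(1, 80738), Pow(Add(20531390817, Mul(6518624644, Rational(-125705, 432))), Rational(1, 2))), 4453146), Rational(1, 2)) = Pow(Add(Mul(Rational(1, 80738), Pow(Add(20531390817, Rational(-204855927718505, 108)), Rational(1, 2))), 4453146), Rational(1, 2)) = Pow(Add(Mul(Rational(1, 80738), Pow(Rational(-202638537510269, 108), Rational(1, 2))), 4453146), Rational(1, 2)) = Pow(Add(Mul(Rational(1, 80738), Mul(Rational(1, 18), I, Pow(607915612530807, Rational(1, 2)))), 4453146), Rational(1, 2)) = Pow(Add(Mul(Rational(1, 1453284), I, Pow(607915612530807, Rational(1, 2))), 4453146), Rational(1, 2)) = Pow(Add(4453146, Mul(Rational(1, 1453284), I, Pow(607915612530807, Rational(1, 2)))), Rational(1, 2))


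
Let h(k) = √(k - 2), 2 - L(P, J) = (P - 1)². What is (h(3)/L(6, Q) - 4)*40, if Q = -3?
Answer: -3720/23 ≈ -161.74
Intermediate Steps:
L(P, J) = 2 - (-1 + P)² (L(P, J) = 2 - (P - 1)² = 2 - (-1 + P)²)
h(k) = √(-2 + k)
(h(3)/L(6, Q) - 4)*40 = (√(-2 + 3)/(2 - (-1 + 6)²) - 4)*40 = (√1/(2 - 1*5²) - 4)*40 = (1/(2 - 1*25) - 4)*40 = (1/(2 - 25) - 4)*40 = (1/(-23) - 4)*40 = (1*(-1/23) - 4)*40 = (-1/23 - 4)*40 = -93/23*40 = -3720/23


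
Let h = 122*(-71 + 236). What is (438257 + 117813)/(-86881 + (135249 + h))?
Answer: 278035/34249 ≈ 8.1180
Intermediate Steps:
h = 20130 (h = 122*165 = 20130)
(438257 + 117813)/(-86881 + (135249 + h)) = (438257 + 117813)/(-86881 + (135249 + 20130)) = 556070/(-86881 + 155379) = 556070/68498 = 556070*(1/68498) = 278035/34249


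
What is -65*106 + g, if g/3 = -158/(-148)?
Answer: -509623/74 ≈ -6886.8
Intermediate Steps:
g = 237/74 (g = 3*(-158/(-148)) = 3*(-158*(-1/148)) = 3*(79/74) = 237/74 ≈ 3.2027)
-65*106 + g = -65*106 + 237/74 = -6890 + 237/74 = -509623/74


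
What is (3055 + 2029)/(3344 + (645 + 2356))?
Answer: 5084/6345 ≈ 0.80126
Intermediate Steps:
(3055 + 2029)/(3344 + (645 + 2356)) = 5084/(3344 + 3001) = 5084/6345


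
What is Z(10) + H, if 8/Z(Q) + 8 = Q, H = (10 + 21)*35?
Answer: 1089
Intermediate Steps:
H = 1085 (H = 31*35 = 1085)
Z(Q) = 8/(-8 + Q)
Z(10) + H = 8/(-8 + 10) + 1085 = 8/2 + 1085 = 8*(½) + 1085 = 4 + 1085 = 1089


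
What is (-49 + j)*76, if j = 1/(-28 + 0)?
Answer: -26087/7 ≈ -3726.7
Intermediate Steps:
j = -1/28 (j = 1/(-28) = -1/28 ≈ -0.035714)
(-49 + j)*76 = (-49 - 1/28)*76 = -1373/28*76 = -26087/7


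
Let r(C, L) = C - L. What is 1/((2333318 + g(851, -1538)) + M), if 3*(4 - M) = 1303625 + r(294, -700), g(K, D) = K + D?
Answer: 1/1897762 ≈ 5.2694e-7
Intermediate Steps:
g(K, D) = D + K
M = -434869 (M = 4 - (1303625 + (294 - 1*(-700)))/3 = 4 - (1303625 + (294 + 700))/3 = 4 - (1303625 + 994)/3 = 4 - ⅓*1304619 = 4 - 434873 = -434869)
1/((2333318 + g(851, -1538)) + M) = 1/((2333318 + (-1538 + 851)) - 434869) = 1/((2333318 - 687) - 434869) = 1/(2332631 - 434869) = 1/1897762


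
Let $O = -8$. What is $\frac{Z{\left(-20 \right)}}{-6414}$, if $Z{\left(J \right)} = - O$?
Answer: $- \frac{4}{3207} \approx -0.0012473$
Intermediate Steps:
$Z{\left(J \right)} = 8$ ($Z{\left(J \right)} = \left(-1\right) \left(-8\right) = 8$)
$\frac{Z{\left(-20 \right)}}{-6414} = \frac{8}{-6414} = 8 \left(- \frac{1}{6414}\right) = - \frac{4}{3207}$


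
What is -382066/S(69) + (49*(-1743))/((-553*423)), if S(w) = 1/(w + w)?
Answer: -587304973945/11139 ≈ -5.2725e+7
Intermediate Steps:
S(w) = 1/(2*w)
-382066/S(69) + (49*(-1743))/((-553*423)) = -382066/((½)/69) + (49*(-1743))/((-553*423)) = -382066/((½)*(1/69)) - 85407/(-233919) = -382066/1/138 - 85407*(-1/233919) = -382066*138 + 4067/11139 = -52725108 + 4067/11139 = -587304973945/11139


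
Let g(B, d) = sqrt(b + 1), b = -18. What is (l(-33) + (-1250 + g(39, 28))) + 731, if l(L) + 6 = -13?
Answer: -538 + I*sqrt(17) ≈ -538.0 + 4.1231*I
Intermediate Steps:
l(L) = -19 (l(L) = -6 - 13 = -19)
g(B, d) = I*sqrt(17) (g(B, d) = sqrt(-18 + 1) = sqrt(-17) = I*sqrt(17))
(l(-33) + (-1250 + g(39, 28))) + 731 = (-19 + (-1250 + I*sqrt(17))) + 731 = (-1269 + I*sqrt(17)) + 731 = -538 + I*sqrt(17)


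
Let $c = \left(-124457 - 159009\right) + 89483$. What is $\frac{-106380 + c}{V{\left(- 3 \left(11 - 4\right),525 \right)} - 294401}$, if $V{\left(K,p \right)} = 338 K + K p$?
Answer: $\frac{300363}{312524} \approx 0.96109$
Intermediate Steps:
$c = -193983$ ($c = -283466 + 89483 = -193983$)
$\frac{-106380 + c}{V{\left(- 3 \left(11 - 4\right),525 \right)} - 294401} = \frac{-106380 - 193983}{- 3 \left(11 - 4\right) \left(338 + 525\right) - 294401} = - \frac{300363}{\left(-3\right) 7 \cdot 863 - 294401} = - \frac{300363}{\left(-21\right) 863 - 294401} = - \frac{300363}{-18123 - 294401} = - \frac{300363}{-312524} = \left(-300363\right) \left(- \frac{1}{312524}\right) = \frac{300363}{312524}$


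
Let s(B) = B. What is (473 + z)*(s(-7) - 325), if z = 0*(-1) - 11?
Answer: -153384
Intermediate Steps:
z = -11 (z = 0 - 11 = -11)
(473 + z)*(s(-7) - 325) = (473 - 11)*(-7 - 325) = 462*(-332) = -153384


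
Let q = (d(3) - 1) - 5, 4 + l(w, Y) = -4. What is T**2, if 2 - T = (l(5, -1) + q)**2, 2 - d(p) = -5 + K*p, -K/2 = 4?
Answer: 82369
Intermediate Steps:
K = -8 (K = -2*4 = -8)
l(w, Y) = -8 (l(w, Y) = -4 - 4 = -8)
d(p) = 7 + 8*p (d(p) = 2 - (-5 - 8*p) = 2 + (5 + 8*p) = 7 + 8*p)
q = 25 (q = ((7 + 8*3) - 1) - 5 = ((7 + 24) - 1) - 5 = (31 - 1) - 5 = 30 - 5 = 25)
T = -287 (T = 2 - (-8 + 25)**2 = 2 - 1*17**2 = 2 - 1*289 = 2 - 289 = -287)
T**2 = (-287)**2 = 82369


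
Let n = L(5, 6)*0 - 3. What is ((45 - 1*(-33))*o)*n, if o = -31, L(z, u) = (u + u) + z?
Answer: 7254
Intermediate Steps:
L(z, u) = z + 2*u (L(z, u) = 2*u + z = z + 2*u)
n = -3 (n = (5 + 2*6)*0 - 3 = (5 + 12)*0 - 3 = 17*0 - 3 = 0 - 3 = -3)
((45 - 1*(-33))*o)*n = ((45 - 1*(-33))*(-31))*(-3) = ((45 + 33)*(-31))*(-3) = (78*(-31))*(-3) = -2418*(-3) = 7254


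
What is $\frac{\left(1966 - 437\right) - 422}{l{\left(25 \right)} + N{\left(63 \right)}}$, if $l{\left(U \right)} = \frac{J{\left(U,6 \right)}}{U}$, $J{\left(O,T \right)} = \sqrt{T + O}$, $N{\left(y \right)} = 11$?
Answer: $\frac{2536875}{25198} - \frac{9225 \sqrt{31}}{25198} \approx 98.639$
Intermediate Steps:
$J{\left(O,T \right)} = \sqrt{O + T}$
$l{\left(U \right)} = \frac{\sqrt{6 + U}}{U}$ ($l{\left(U \right)} = \frac{\sqrt{U + 6}}{U} = \frac{\sqrt{6 + U}}{U}$)
$\frac{\left(1966 - 437\right) - 422}{l{\left(25 \right)} + N{\left(63 \right)}} = \frac{\left(1966 - 437\right) - 422}{\frac{\sqrt{6 + 25}}{25} + 11} = \frac{1529 - 422}{\frac{\sqrt{31}}{25} + 11} = \frac{1107}{11 + \frac{\sqrt{31}}{25}}$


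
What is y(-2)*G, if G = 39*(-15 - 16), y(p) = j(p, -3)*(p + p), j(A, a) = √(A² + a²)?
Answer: 4836*√13 ≈ 17436.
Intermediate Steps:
y(p) = 2*p*√(9 + p²) (y(p) = √(p² + (-3)²)*(p + p) = √(p² + 9)*(2*p) = √(9 + p²)*(2*p) = 2*p*√(9 + p²))
G = -1209 (G = 39*(-31) = -1209)
y(-2)*G = (2*(-2)*√(9 + (-2)²))*(-1209) = (2*(-2)*√(9 + 4))*(-1209) = (2*(-2)*√13)*(-1209) = -4*√13*(-1209) = 4836*√13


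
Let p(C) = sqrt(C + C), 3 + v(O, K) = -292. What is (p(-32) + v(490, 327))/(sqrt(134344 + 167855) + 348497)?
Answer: -20561323/24289971362 + 59*sqrt(302199)/24289971362 + 1393988*I/60724928405 - 4*I*sqrt(302199)/60724928405 ≈ -0.00084516 + 2.292e-5*I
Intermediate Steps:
v(O, K) = -295 (v(O, K) = -3 - 292 = -295)
p(C) = sqrt(2)*sqrt(C) (p(C) = sqrt(2*C) = sqrt(2)*sqrt(C))
(p(-32) + v(490, 327))/(sqrt(134344 + 167855) + 348497) = (sqrt(2)*sqrt(-32) - 295)/(sqrt(134344 + 167855) + 348497) = (sqrt(2)*(4*I*sqrt(2)) - 295)/(sqrt(302199) + 348497) = (8*I - 295)/(348497 + sqrt(302199)) = (-295 + 8*I)/(348497 + sqrt(302199))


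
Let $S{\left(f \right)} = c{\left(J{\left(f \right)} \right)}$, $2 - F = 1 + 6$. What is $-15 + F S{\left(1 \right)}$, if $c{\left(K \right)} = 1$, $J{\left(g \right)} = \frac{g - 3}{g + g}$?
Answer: $-20$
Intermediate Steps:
$J{\left(g \right)} = \frac{-3 + g}{2 g}$
$F = -5$ ($F = 2 - \left(1 + 6\right) = 2 - 7 = -5$)
$S{\left(f \right)} = 1$
$-15 + F S{\left(1 \right)} = -15 - 5 = -20$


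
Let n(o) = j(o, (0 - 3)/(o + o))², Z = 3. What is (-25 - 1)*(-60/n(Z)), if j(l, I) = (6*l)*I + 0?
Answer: 520/27 ≈ 19.259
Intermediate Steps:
j(l, I) = 6*I*l (j(l, I) = 6*I*l + 0 = 6*I*l)
n(o) = 81 (n(o) = (6*((0 - 3)/(o + o))*o)² = (6*(-3*1/(2*o))*o)² = (6*(-3/(2*o))*o)² = (-9)² = 81)
(-25 - 1)*(-60/n(Z)) = (-25 - 1)*(-60/81) = -(-1560)/81 = -26*(-20/27) = 520/27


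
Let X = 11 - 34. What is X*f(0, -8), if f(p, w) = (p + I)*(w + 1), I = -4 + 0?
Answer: -644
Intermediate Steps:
I = -4
X = -23
f(p, w) = (1 + w)*(-4 + p) (f(p, w) = (p - 4)*(w + 1) = (-4 + p)*(1 + w) = (1 + w)*(-4 + p))
X*f(0, -8) = -23*(-4 + 0 - 4*(-8) + 0*(-8)) = -23*(-4 + 0 + 32 + 0) = -23*28 = -644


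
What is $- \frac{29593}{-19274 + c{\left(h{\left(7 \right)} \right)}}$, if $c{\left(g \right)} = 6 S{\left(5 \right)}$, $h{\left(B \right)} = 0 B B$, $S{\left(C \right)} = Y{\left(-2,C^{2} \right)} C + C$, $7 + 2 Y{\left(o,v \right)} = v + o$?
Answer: $\frac{29593}{19004} \approx 1.5572$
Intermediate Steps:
$Y{\left(o,v \right)} = - \frac{7}{2} + \frac{o}{2} + \frac{v}{2}$ ($Y{\left(o,v \right)} = - \frac{7}{2} + \frac{v + o}{2} = - \frac{7}{2} + \frac{o + v}{2} = - \frac{7}{2} + \left(\frac{o}{2} + \frac{v}{2}\right) = - \frac{7}{2} + \frac{o}{2} + \frac{v}{2}$)
$S{\left(C \right)} = C + C \left(- \frac{9}{2} + \frac{C^{2}}{2}\right)$ ($S{\left(C \right)} = \left(- \frac{7}{2} + \frac{1}{2} \left(-2\right) + \frac{C^{2}}{2}\right) C + C = \left(- \frac{7}{2} - 1 + \frac{C^{2}}{2}\right) C + C = \left(- \frac{9}{2} + \frac{C^{2}}{2}\right) C + C = C \left(- \frac{9}{2} + \frac{C^{2}}{2}\right) + C = C + C \left(- \frac{9}{2} + \frac{C^{2}}{2}\right)$)
$h{\left(B \right)} = 0$ ($h{\left(B \right)} = 0 B^{2} = 0$)
$c{\left(g \right)} = 270$ ($c{\left(g \right)} = 6 \cdot \frac{1}{2} \cdot 5 \left(-7 + 5^{2}\right) = 6 \cdot \frac{1}{2} \cdot 5 \left(-7 + 25\right) = 6 \cdot \frac{1}{2} \cdot 5 \cdot 18 = 6 \cdot 45 = 270$)
$- \frac{29593}{-19274 + c{\left(h{\left(7 \right)} \right)}} = - \frac{29593}{-19274 + 270} = - \frac{29593}{-19004} = \left(-29593\right) \left(- \frac{1}{19004}\right) = \frac{29593}{19004}$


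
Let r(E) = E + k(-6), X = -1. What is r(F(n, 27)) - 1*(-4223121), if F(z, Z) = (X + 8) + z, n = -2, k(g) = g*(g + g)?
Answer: 4223198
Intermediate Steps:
k(g) = 2*g**2 (k(g) = g*(2*g) = 2*g**2)
F(z, Z) = 7 + z (F(z, Z) = (-1 + 8) + z = 7 + z)
r(E) = 72 + E (r(E) = E + 2*(-6)**2 = E + 2*36 = E + 72 = 72 + E)
r(F(n, 27)) - 1*(-4223121) = (72 + (7 - 2)) - 1*(-4223121) = (72 + 5) + 4223121 = 77 + 4223121 = 4223198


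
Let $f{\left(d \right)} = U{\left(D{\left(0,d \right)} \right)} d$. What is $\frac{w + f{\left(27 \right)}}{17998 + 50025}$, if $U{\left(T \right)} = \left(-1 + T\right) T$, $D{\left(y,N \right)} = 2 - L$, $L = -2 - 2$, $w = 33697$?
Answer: $\frac{34507}{68023} \approx 0.50728$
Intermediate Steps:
$L = -4$
$D{\left(y,N \right)} = 6$ ($D{\left(y,N \right)} = 2 - -4 = 2 + 4 = 6$)
$U{\left(T \right)} = T \left(-1 + T\right)$
$f{\left(d \right)} = 30 d$ ($f{\left(d \right)} = 6 \left(-1 + 6\right) d = 6 \cdot 5 d = 30 d$)
$\frac{w + f{\left(27 \right)}}{17998 + 50025} = \frac{33697 + 30 \cdot 27}{17998 + 50025} = \frac{33697 + 810}{68023} = 34507 \cdot \frac{1}{68023} = \frac{34507}{68023}$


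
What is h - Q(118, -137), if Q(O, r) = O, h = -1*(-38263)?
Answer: 38145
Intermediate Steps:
h = 38263
h - Q(118, -137) = 38263 - 1*118 = 38263 - 118 = 38145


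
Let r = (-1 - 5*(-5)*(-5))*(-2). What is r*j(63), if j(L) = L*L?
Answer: 1000188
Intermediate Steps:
j(L) = L²
r = 252 (r = (-1 + 25*(-5))*(-2) = (-1 - 125)*(-2) = -126*(-2) = 252)
r*j(63) = 252*63² = 252*3969 = 1000188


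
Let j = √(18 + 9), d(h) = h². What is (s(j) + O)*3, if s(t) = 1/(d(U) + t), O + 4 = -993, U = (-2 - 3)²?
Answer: -1168276743/390598 - 9*√3/390598 ≈ -2991.0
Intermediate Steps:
U = 25 (U = (-5)² = 25)
O = -997 (O = -4 - 993 = -997)
j = 3*√3 (j = √27 = 3*√3 ≈ 5.1962)
s(t) = 1/(625 + t) (s(t) = 1/(25² + t) = 1/(625 + t))
(s(j) + O)*3 = (1/(625 + 3*√3) - 997)*3 = (-997 + 1/(625 + 3*√3))*3 = -2991 + 3/(625 + 3*√3)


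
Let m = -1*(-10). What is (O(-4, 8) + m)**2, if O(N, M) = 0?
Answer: 100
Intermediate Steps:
m = 10
(O(-4, 8) + m)**2 = (0 + 10)**2 = 10**2 = 100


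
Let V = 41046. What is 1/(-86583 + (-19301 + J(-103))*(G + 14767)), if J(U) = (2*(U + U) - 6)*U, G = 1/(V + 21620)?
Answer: 62666/21975334902441 ≈ 2.8517e-9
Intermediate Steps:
G = 1/62666 (G = 1/(41046 + 21620) = 1/62666 ≈ 1.5958e-5)
J(U) = U*(-6 + 4*U) (J(U) = (2*(2*U) - 6)*U = (4*U - 6)*U = (-6 + 4*U)*U = U*(-6 + 4*U))
1/(-86583 + (-19301 + J(-103))*(G + 14767)) = 1/(-86583 + (-19301 + 2*(-103)*(-3 + 2*(-103)))*(1/62666 + 14767)) = 1/(-86583 + (-19301 + 2*(-103)*(-3 - 206))*(925388823/62666)) = 1/(-86583 + (-19301 + 2*(-103)*(-209))*(925388823/62666)) = 1/(-86583 + (-19301 + 43054)*(925388823/62666)) = 1/(-86583 + 23753*(925388823/62666)) = 1/(-86583 + 21980760712719/62666) = 1/(21975334902441/62666) = 62666/21975334902441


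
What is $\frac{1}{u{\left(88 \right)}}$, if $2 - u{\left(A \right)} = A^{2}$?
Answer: $- \frac{1}{7742} \approx -0.00012917$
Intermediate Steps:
$u{\left(A \right)} = 2 - A^{2}$
$\frac{1}{u{\left(88 \right)}} = \frac{1}{2 - 88^{2}} = \frac{1}{2 - 7744} = \frac{1}{-7742} = - \frac{1}{7742}$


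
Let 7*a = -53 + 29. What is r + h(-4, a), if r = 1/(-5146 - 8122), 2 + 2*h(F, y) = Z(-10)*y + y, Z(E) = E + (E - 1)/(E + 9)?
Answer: -411315/92876 ≈ -4.4286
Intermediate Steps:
a = -24/7 (a = (-53 + 29)/7 = (⅐)*(-24) = -24/7 ≈ -3.4286)
Z(E) = E + (-1 + E)/(9 + E)
h(F, y) = -1 + y (h(F, y) = -1 + (((-1 + (-10)² + 10*(-10))/(9 - 10))*y + y)/2 = -1 + (((-1 + 100 - 100)/(-1))*y + y)/2 = -1 + ((-1*(-1))*y + y)/2 = -1 + (1*y + y)/2 = -1 + (y + y)/2 = -1 + (2*y)/2 = -1 + y)
r = -1/13268 (r = 1/(-13268) = -1/13268 ≈ -7.5369e-5)
r + h(-4, a) = -1/13268 + (-1 - 24/7) = -1/13268 - 31/7 = -411315/92876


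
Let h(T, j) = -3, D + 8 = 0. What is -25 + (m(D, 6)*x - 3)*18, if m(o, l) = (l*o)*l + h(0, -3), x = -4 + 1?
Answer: 15635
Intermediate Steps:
D = -8 (D = -8 + 0 = -8)
x = -3
m(o, l) = -3 + o*l² (m(o, l) = (l*o)*l - 3 = o*l² - 3 = -3 + o*l²)
-25 + (m(D, 6)*x - 3)*18 = -25 + ((-3 - 8*6²)*(-3) - 3)*18 = -25 + ((-3 - 8*36)*(-3) - 3)*18 = -25 + ((-3 - 288)*(-3) - 3)*18 = -25 + (-291*(-3) - 3)*18 = -25 + (873 - 3)*18 = -25 + 870*18 = -25 + 15660 = 15635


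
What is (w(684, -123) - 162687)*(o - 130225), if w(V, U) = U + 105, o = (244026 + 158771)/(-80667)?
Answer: 569752931862920/26889 ≈ 2.1189e+10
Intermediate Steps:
o = -402797/80667 (o = 402797*(-1/80667) = -402797/80667 ≈ -4.9933)
w(V, U) = 105 + U
(w(684, -123) - 162687)*(o - 130225) = ((105 - 123) - 162687)*(-402797/80667 - 130225) = (-18 - 162687)*(-10505262872/80667) = -162705*(-10505262872/80667) = 569752931862920/26889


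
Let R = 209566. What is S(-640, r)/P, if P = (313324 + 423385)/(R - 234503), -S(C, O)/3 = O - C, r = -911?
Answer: -20273781/736709 ≈ -27.519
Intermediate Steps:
S(C, O) = -3*O + 3*C (S(C, O) = -3*(O - C) = -3*O + 3*C)
P = -736709/24937 (P = (313324 + 423385)/(209566 - 234503) = 736709/(-24937) = 736709*(-1/24937) = -736709/24937 ≈ -29.543)
S(-640, r)/P = (-3*(-911) + 3*(-640))/(-736709/24937) = (2733 - 1920)*(-24937/736709) = 813*(-24937/736709) = -20273781/736709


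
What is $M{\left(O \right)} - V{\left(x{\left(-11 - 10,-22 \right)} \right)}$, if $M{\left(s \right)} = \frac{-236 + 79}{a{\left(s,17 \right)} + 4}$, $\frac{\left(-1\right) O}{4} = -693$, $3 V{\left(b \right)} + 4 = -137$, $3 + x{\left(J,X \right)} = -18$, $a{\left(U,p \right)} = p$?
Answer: $\frac{830}{21} \approx 39.524$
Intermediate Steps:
$x{\left(J,X \right)} = -21$ ($x{\left(J,X \right)} = -3 - 18 = -21$)
$V{\left(b \right)} = -47$ ($V{\left(b \right)} = - \frac{4}{3} + \frac{1}{3} \left(-137\right) = - \frac{4}{3} - \frac{137}{3} = -47$)
$O = 2772$ ($O = \left(-4\right) \left(-693\right) = 2772$)
$M{\left(s \right)} = - \frac{157}{21}$ ($M{\left(s \right)} = \frac{-236 + 79}{17 + 4} = - \frac{157}{21}$)
$M{\left(O \right)} - V{\left(x{\left(-11 - 10,-22 \right)} \right)} = - \frac{157}{21} - -47 = - \frac{157}{21} + 47 = \frac{830}{21}$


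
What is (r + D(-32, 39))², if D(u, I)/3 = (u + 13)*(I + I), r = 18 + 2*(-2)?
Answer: 19642624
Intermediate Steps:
r = 14 (r = 18 - 4 = 14)
D(u, I) = 6*I*(13 + u) (D(u, I) = 3*((u + 13)*(I + I)) = 3*((13 + u)*(2*I)) = 3*(2*I*(13 + u)) = 6*I*(13 + u))
(r + D(-32, 39))² = (14 + 6*39*(13 - 32))² = (14 + 6*39*(-19))² = (14 - 4446)² = (-4432)² = 19642624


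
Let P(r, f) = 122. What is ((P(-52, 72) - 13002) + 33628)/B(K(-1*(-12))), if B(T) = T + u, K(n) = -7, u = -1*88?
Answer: -1092/5 ≈ -218.40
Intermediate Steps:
u = -88
B(T) = -88 + T (B(T) = T - 88 = -88 + T)
((P(-52, 72) - 13002) + 33628)/B(K(-1*(-12))) = ((122 - 13002) + 33628)/(-88 - 7) = (-12880 + 33628)/(-95) = 20748*(-1/95) = -1092/5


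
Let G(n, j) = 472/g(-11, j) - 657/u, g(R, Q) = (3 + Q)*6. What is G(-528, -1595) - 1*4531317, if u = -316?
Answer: -854841631777/188652 ≈ -4.5313e+6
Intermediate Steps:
g(R, Q) = 18 + 6*Q
G(n, j) = 657/316 + 472/(18 + 6*j) (G(n, j) = 472/(18 + 6*j) - 657/(-316) = 472/(18 + 6*j) - 657*(-1/316) = 472/(18 + 6*j) + 657/316 = 657/316 + 472/(18 + 6*j))
G(-528, -1595) - 1*4531317 = (80489 + 1971*(-1595))/(948*(3 - 1595)) - 1*4531317 = (1/948)*(80489 - 3143745)/(-1592) - 4531317 = (1/948)*(-1/1592)*(-3063256) - 4531317 = 382907/188652 - 4531317 = -854841631777/188652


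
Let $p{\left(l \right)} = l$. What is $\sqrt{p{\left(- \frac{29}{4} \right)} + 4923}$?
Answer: $\frac{53 \sqrt{7}}{2} \approx 70.112$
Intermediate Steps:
$\sqrt{p{\left(- \frac{29}{4} \right)} + 4923} = \sqrt{- \frac{29}{4} + 4923} = \sqrt{\frac{19663}{4}} = \frac{53 \sqrt{7}}{2}$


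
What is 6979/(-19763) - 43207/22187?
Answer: -1008743014/438481681 ≈ -2.3005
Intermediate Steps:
6979/(-19763) - 43207/22187 = 6979*(-1/19763) - 43207*1/22187 = -6979/19763 - 43207/22187 = -1008743014/438481681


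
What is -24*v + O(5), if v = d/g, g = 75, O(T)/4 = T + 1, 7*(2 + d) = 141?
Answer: 3184/175 ≈ 18.194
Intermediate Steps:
d = 127/7 (d = -2 + (⅐)*141 = -2 + 141/7 = 127/7 ≈ 18.143)
O(T) = 4 + 4*T (O(T) = 4*(T + 1) = 4*(1 + T) = 4 + 4*T)
v = 127/525 (v = (127/7)/75 = (127/7)*(1/75) = 127/525 ≈ 0.24190)
-24*v + O(5) = -24*127/525 + (4 + 4*5) = -1016/175 + (4 + 20) = -1016/175 + 24 = 3184/175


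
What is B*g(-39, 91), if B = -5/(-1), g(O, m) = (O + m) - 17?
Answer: 175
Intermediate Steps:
g(O, m) = -17 + O + m
B = 5 (B = -5*(-1) = 5)
B*g(-39, 91) = 5*(-17 - 39 + 91) = 5*35 = 175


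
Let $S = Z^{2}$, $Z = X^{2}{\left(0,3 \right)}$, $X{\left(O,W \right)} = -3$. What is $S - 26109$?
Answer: $-26028$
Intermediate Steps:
$Z = 9$ ($Z = \left(-3\right)^{2} = 9$)
$S = 81$ ($S = 9^{2} = 81$)
$S - 26109 = 81 - 26109 = -26028$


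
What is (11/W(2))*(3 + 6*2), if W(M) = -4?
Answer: -165/4 ≈ -41.250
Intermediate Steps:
(11/W(2))*(3 + 6*2) = (11/(-4))*(3 + 6*2) = (11*(-¼))*(3 + 12) = -11/4*15 = -165/4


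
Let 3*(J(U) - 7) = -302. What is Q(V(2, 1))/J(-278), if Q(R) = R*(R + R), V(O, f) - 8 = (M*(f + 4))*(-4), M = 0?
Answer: -384/281 ≈ -1.3665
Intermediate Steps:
V(O, f) = 8 (V(O, f) = 8 + (0*(f + 4))*(-4) = 8 + (0*(4 + f))*(-4) = 8 + 0*(-4) = 8 + 0 = 8)
J(U) = -281/3 (J(U) = 7 + (⅓)*(-302) = 7 - 302/3 = -281/3)
Q(R) = 2*R² (Q(R) = R*(2*R) = 2*R²)
Q(V(2, 1))/J(-278) = (2*8²)/(-281/3) = (2*64)*(-3/281) = 128*(-3/281) = -384/281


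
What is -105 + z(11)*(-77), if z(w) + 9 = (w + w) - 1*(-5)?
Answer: -1491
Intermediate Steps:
z(w) = -4 + 2*w (z(w) = -9 + ((w + w) - 1*(-5)) = -9 + (2*w + 5) = -9 + (5 + 2*w) = -4 + 2*w)
-105 + z(11)*(-77) = -105 + (-4 + 2*11)*(-77) = -105 + (-4 + 22)*(-77) = -105 + 18*(-77) = -105 - 1386 = -1491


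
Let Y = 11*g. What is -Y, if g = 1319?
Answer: -14509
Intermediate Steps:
Y = 14509 (Y = 11*1319 = 14509)
-Y = -1*14509 = -14509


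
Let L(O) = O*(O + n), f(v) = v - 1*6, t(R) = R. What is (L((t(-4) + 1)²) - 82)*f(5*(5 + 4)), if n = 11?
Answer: 3822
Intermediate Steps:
f(v) = -6 + v (f(v) = v - 6 = -6 + v)
L(O) = O*(11 + O) (L(O) = O*(O + 11) = O*(11 + O))
(L((t(-4) + 1)²) - 82)*f(5*(5 + 4)) = ((-4 + 1)²*(11 + (-4 + 1)²) - 82)*(-6 + 5*(5 + 4)) = ((-3)²*(11 + (-3)²) - 82)*(-6 + 5*9) = (9*(11 + 9) - 82)*(-6 + 45) = (9*20 - 82)*39 = (180 - 82)*39 = 98*39 = 3822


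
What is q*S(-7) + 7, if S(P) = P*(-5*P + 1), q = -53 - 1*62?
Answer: 28987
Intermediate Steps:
q = -115 (q = -53 - 62 = -115)
S(P) = P*(1 - 5*P)
q*S(-7) + 7 = -(-805)*(1 - 5*(-7)) + 7 = -(-805)*(1 + 35) + 7 = -(-805)*36 + 7 = -115*(-252) + 7 = 28980 + 7 = 28987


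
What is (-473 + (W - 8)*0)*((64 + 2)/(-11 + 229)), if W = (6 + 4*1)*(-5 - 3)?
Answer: -15609/109 ≈ -143.20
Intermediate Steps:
W = -80 (W = (6 + 4)*(-8) = 10*(-8) = -80)
(-473 + (W - 8)*0)*((64 + 2)/(-11 + 229)) = (-473 + (-80 - 8)*0)*((64 + 2)/(-11 + 229)) = (-473 - 88*0)*(66/218) = (-473 + 0)*(66*(1/218)) = -473*33/109 = -15609/109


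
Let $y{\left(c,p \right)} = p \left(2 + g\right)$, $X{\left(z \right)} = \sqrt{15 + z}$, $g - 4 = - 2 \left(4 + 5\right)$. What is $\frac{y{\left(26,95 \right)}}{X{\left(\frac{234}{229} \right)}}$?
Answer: $- \frac{380 \sqrt{840201}}{1223} \approx -284.81$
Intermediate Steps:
$g = -14$ ($g = 4 - 2 \left(4 + 5\right) = 4 - 18 = -14$)
$y{\left(c,p \right)} = - 12 p$ ($y{\left(c,p \right)} = p \left(2 - 14\right) = p \left(-12\right) = - 12 p$)
$\frac{y{\left(26,95 \right)}}{X{\left(\frac{234}{229} \right)}} = \frac{\left(-12\right) 95}{\sqrt{15 + \frac{234}{229}}} = - \frac{1140}{\sqrt{15 + 234 \cdot \frac{1}{229}}} = - \frac{1140}{\sqrt{15 + \frac{234}{229}}} = - \frac{1140}{\sqrt{\frac{3669}{229}}} = - \frac{1140}{\frac{1}{229} \sqrt{840201}} = - 1140 \frac{\sqrt{840201}}{3669} = - \frac{380 \sqrt{840201}}{1223}$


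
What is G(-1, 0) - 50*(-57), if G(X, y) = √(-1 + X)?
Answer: 2850 + I*√2 ≈ 2850.0 + 1.4142*I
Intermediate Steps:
G(-1, 0) - 50*(-57) = √(-1 - 1) - 50*(-57) = √(-2) + 2850 = I*√2 + 2850 = 2850 + I*√2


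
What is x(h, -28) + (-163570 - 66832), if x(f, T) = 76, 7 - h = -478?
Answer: -230326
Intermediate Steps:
h = 485 (h = 7 - 1*(-478) = 7 + 478 = 485)
x(h, -28) + (-163570 - 66832) = 76 + (-163570 - 66832) = 76 - 230402 = -230326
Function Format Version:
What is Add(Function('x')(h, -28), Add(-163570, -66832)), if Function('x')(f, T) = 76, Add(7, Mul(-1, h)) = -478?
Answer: -230326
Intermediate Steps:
h = 485 (h = Add(7, Mul(-1, -478)) = Add(7, 478) = 485)
Add(Function('x')(h, -28), Add(-163570, -66832)) = Add(76, Add(-163570, -66832)) = Add(76, -230402) = -230326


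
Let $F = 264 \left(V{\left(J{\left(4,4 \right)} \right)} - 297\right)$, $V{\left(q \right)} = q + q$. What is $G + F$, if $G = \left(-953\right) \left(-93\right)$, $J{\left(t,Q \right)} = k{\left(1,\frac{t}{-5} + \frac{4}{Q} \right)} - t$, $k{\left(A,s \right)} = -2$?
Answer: $7053$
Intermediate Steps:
$J{\left(t,Q \right)} = -2 - t$
$V{\left(q \right)} = 2 q$
$G = 88629$
$F = -81576$ ($F = 264 \left(2 \left(-2 - 4\right) - 297\right) = 264 \left(2 \left(-6\right) - 297\right) = 264 \left(-12 - 297\right) = 264 \left(-309\right) = -81576$)
$G + F = 88629 - 81576 = 7053$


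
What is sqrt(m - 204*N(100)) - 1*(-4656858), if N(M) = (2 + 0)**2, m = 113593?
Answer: 4656858 + sqrt(112777) ≈ 4.6572e+6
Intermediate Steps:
N(M) = 4 (N(M) = 2**2 = 4)
sqrt(m - 204*N(100)) - 1*(-4656858) = sqrt(113593 - 204*4) - 1*(-4656858) = sqrt(113593 - 816) + 4656858 = sqrt(112777) + 4656858 = 4656858 + sqrt(112777)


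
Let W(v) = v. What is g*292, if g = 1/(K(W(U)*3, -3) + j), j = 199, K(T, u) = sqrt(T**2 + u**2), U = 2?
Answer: 14527/9889 - 219*sqrt(5)/9889 ≈ 1.4195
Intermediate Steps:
g = 1/(199 + 3*sqrt(5)) (g = 1/(sqrt((2*3)**2 + (-3)**2) + 199) = 1/(sqrt(6**2 + 9) + 199) = 1/(sqrt(36 + 9) + 199) = 1/(sqrt(45) + 199) = 1/(3*sqrt(5) + 199) = 1/(199 + 3*sqrt(5)) ≈ 0.0048613)
g*292 = (199/39556 - 3*sqrt(5)/39556)*292 = 14527/9889 - 219*sqrt(5)/9889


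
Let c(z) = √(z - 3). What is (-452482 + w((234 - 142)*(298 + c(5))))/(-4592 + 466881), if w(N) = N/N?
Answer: -452481/462289 ≈ -0.97878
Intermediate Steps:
c(z) = √(-3 + z)
w(N) = 1
(-452482 + w((234 - 142)*(298 + c(5))))/(-4592 + 466881) = (-452482 + 1)/(-4592 + 466881) = -452481/462289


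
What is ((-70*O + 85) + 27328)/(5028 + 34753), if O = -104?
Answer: 34693/39781 ≈ 0.87210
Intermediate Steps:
((-70*O + 85) + 27328)/(5028 + 34753) = ((-70*(-104) + 85) + 27328)/(5028 + 34753) = ((7280 + 85) + 27328)/39781 = (7365 + 27328)*(1/39781) = 34693*(1/39781) = 34693/39781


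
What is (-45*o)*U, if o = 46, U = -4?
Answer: 8280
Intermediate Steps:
(-45*o)*U = -45*46*(-4) = -2070*(-4) = 8280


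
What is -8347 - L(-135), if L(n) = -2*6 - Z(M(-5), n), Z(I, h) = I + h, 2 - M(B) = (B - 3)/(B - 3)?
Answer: -8469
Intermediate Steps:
M(B) = 1 (M(B) = 2 - (B - 3)/(B - 3) = 2 - (-3 + B)/(-3 + B) = 2 - 1*1 = 2 - 1 = 1)
L(n) = -13 - n (L(n) = -2*6 - (1 + n) = -12 + (-1 - n) = -13 - n)
-8347 - L(-135) = -8347 - (-13 - 1*(-135)) = -8347 - (-13 + 135) = -8347 - 1*122 = -8347 - 122 = -8469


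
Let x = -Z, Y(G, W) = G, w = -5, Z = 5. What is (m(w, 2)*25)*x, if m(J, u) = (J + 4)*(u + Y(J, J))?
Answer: -375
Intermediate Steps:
m(J, u) = (4 + J)*(J + u) (m(J, u) = (J + 4)*(u + J) = (4 + J)*(J + u))
x = -5 (x = -1*5 = -5)
(m(w, 2)*25)*x = (((-5)² + 4*(-5) + 4*2 - 5*2)*25)*(-5) = ((25 - 20 + 8 - 10)*25)*(-5) = (3*25)*(-5) = 75*(-5) = -375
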